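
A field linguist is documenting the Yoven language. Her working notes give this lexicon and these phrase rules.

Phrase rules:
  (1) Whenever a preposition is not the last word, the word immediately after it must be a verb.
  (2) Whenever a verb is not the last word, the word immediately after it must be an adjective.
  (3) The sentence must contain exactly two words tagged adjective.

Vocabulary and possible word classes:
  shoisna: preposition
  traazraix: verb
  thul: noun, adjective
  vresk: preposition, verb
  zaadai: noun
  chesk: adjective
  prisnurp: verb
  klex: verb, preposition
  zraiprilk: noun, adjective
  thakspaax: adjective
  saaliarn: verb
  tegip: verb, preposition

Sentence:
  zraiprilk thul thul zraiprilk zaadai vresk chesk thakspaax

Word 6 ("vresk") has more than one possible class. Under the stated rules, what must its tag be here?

Candidates per position — 1:zraiprilk {noun,adjective}; 2:thul {noun,adjective}; 3:thul {noun,adjective}; 4:zraiprilk {noun,adjective}; 5:zaadai {noun}; 6:vresk {preposition,verb}; 7:chesk {adjective}; 8:thakspaax {adjective}.
Position 1: adjective is ruled out by rule 3; that leaves noun.
Position 2: adjective is ruled out by rule 3; that leaves noun.
Position 3: adjective is ruled out by rule 3; that leaves noun.
Position 4: adjective is ruled out by rule 3; that leaves noun.
Position 6: preposition is ruled out by rule 1; that leaves verb.
So the tagging must be: noun noun noun noun noun verb adjective adjective.
Verifying each rule — rule 1 satisfied; rule 2 satisfied; rule 3 satisfied.

verb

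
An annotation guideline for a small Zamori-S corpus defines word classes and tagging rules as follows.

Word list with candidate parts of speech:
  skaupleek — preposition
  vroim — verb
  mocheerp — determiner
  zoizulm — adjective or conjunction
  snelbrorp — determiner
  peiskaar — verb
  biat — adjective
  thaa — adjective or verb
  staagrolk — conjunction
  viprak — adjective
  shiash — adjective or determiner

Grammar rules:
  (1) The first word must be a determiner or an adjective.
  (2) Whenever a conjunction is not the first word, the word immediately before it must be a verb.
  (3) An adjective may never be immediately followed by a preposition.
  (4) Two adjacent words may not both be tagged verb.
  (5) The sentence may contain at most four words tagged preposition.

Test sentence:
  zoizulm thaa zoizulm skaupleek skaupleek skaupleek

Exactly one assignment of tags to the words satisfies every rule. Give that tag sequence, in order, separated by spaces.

adjective verb conjunction preposition preposition preposition

Candidates per position — 1:zoizulm {adjective,conjunction}; 2:thaa {adjective,verb}; 3:zoizulm {adjective,conjunction}; 4:skaupleek {preposition}; 5:skaupleek {preposition}; 6:skaupleek {preposition}.
At position 1, choosing conjunction makes rule 1 impossible to satisfy; hence adjective.
At position 3, choosing adjective makes rule 3 impossible to satisfy; hence conjunction.
At position 2, choosing adjective makes rule 2 impossible to satisfy; hence verb.
That leaves exactly one tagging: adjective verb conjunction preposition preposition preposition.
Check: rule 1 ok; rule 2 ok; rule 3 ok; rule 4 ok; rule 5 ok.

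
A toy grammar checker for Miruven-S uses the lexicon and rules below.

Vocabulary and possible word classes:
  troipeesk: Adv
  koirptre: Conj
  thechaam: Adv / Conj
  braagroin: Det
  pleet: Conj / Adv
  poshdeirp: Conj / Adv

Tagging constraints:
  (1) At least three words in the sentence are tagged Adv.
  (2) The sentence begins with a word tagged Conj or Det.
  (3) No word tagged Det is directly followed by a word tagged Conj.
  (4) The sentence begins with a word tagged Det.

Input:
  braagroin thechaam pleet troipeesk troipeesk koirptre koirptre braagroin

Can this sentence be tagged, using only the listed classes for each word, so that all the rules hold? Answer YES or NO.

YES

Candidates per position — 1:braagroin {Det}; 2:thechaam {Adv,Conj}; 3:pleet {Conj,Adv}; 4:troipeesk {Adv}; 5:troipeesk {Adv}; 6:koirptre {Conj}; 7:koirptre {Conj}; 8:braagroin {Det}.
One satisfying assignment: Det Adv Conj Adv Adv Conj Conj Det.
Verifying each rule — rule 1 holds; rule 2 holds; rule 3 holds; rule 4 holds.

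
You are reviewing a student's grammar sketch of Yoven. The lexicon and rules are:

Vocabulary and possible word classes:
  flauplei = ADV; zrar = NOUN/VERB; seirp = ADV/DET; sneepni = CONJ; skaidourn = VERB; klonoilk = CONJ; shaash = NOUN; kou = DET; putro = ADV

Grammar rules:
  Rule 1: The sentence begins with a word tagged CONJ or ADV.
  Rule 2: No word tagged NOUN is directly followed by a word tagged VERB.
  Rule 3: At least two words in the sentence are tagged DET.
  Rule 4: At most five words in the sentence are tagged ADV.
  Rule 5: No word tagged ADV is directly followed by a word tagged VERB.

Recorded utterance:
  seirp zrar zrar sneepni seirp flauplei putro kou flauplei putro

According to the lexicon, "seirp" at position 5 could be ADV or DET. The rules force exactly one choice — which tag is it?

DET

Candidates per position — 1:seirp {ADV,DET}; 2:zrar {NOUN,VERB}; 3:zrar {NOUN,VERB}; 4:sneepni {CONJ}; 5:seirp {ADV,DET}; 6:flauplei {ADV}; 7:putro {ADV}; 8:kou {DET}; 9:flauplei {ADV}; 10:putro {ADV}.
At position 1, choosing DET makes rule 1 impossible to satisfy; hence ADV.
At position 2, choosing VERB makes rule 5 impossible to satisfy; hence NOUN.
At position 3, choosing VERB makes rule 2 impossible to satisfy; hence NOUN.
At position 5, choosing ADV makes rule 3 impossible to satisfy; hence DET.
The only consistent sequence is: ADV NOUN NOUN CONJ DET ADV ADV DET ADV ADV.
Verifying each rule — rule 1 holds; rule 2 holds; rule 3 holds; rule 4 holds; rule 5 holds.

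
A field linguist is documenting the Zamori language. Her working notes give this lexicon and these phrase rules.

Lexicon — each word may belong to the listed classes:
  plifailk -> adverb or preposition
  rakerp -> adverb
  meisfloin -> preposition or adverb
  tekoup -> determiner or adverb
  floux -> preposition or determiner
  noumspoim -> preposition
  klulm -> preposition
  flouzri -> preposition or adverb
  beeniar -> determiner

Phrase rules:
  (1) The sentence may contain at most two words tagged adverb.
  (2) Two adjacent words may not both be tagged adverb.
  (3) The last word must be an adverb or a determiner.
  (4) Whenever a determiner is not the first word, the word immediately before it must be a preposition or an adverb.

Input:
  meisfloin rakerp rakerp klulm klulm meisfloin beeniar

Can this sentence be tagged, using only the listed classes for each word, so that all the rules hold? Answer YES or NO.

NO

Candidates per position — 1:meisfloin {preposition,adverb}; 2:rakerp {adverb}; 3:rakerp {adverb}; 4:klulm {preposition}; 5:klulm {preposition}; 6:meisfloin {preposition,adverb}; 7:beeniar {determiner}.
Rule 2 cannot be satisfied by any choice of tags from the lexicon.
So there is no consistent tagging.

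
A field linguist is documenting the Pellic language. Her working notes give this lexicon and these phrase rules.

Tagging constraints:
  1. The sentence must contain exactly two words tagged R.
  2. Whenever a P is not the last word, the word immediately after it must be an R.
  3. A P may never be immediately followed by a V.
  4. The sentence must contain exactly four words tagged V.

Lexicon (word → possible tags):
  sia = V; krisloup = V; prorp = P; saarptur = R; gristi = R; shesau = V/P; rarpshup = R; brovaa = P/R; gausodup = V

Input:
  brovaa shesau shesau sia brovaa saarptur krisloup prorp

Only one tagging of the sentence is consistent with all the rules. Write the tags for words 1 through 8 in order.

R V V V P R V P

Candidates per position — 1:brovaa {P,R}; 2:shesau {V,P}; 3:shesau {V,P}; 4:sia {V}; 5:brovaa {P,R}; 6:saarptur {R}; 7:krisloup {V}; 8:prorp {P}.
If word 1 were P, no tagging could satisfy rule 2; so word 1 is R.
If word 2 were P, no tagging could satisfy rule 2; so word 2 is V.
If word 3 were P, no tagging could satisfy rule 2; so word 3 is V.
If word 5 were R, no tagging could satisfy rule 1; so word 5 is P.
That leaves exactly one tagging: R V V V P R V P.
Rule-by-rule: rule 1 satisfied; rule 2 satisfied; rule 3 satisfied; rule 4 satisfied.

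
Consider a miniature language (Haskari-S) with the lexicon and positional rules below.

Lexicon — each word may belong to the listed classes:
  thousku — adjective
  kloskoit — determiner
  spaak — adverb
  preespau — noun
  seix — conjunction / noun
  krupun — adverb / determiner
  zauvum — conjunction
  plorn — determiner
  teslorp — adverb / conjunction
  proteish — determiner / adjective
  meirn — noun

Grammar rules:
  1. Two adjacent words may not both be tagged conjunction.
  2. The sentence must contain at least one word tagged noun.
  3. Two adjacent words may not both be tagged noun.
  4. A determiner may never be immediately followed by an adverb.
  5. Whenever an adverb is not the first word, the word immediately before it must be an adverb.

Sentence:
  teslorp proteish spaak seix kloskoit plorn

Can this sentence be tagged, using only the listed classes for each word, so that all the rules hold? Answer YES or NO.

NO

Candidates per position — 1:teslorp {adverb,conjunction}; 2:proteish {determiner,adjective}; 3:spaak {adverb}; 4:seix {conjunction,noun}; 5:kloskoit {determiner}; 6:plorn {determiner}.
Rule 5 cannot be satisfied by any choice of tags from the lexicon.
So there is no consistent tagging.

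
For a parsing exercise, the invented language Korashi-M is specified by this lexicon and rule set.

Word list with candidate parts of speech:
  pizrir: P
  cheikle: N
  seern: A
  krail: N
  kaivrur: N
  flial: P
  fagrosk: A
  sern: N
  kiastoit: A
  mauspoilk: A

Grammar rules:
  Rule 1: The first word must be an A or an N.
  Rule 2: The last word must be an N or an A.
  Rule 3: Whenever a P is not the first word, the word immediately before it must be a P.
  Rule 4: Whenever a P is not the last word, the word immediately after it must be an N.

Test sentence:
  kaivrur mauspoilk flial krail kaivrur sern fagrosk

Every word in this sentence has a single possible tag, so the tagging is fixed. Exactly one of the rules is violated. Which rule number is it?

Fixed tagging: N A P N N N A.
Checking each rule: R1 ✓, R2 ✓, R3 ✗, R4 ✓.
Only rule 3 fails.

3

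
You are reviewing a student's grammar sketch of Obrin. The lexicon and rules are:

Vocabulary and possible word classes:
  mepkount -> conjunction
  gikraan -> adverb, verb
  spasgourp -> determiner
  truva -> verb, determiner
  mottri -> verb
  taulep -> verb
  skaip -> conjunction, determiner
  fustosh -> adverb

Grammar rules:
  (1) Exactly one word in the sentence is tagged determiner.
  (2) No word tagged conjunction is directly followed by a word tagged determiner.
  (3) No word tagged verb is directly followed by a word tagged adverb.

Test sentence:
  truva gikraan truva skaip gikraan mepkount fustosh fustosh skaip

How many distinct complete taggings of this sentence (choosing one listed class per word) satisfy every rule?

10

Candidates per position — 1:truva {verb,determiner}; 2:gikraan {adverb,verb}; 3:truva {verb,determiner}; 4:skaip {conjunction,determiner}; 5:gikraan {adverb,verb}; 6:mepkount {conjunction}; 7:fustosh {adverb}; 8:fustosh {adverb}; 9:skaip {conjunction,determiner}.
There are 64 candidate sequences in total.
Checking each against the rules leaves 10 sequences.
Count = 10.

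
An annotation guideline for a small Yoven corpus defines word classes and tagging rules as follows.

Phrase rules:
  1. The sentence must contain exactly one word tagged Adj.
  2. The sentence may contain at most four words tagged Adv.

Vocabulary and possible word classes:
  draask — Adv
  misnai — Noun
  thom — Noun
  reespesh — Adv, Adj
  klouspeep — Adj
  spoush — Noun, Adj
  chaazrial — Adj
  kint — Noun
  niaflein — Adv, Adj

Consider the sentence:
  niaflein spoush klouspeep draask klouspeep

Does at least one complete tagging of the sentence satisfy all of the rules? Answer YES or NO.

Candidates per position — 1:niaflein {Adv,Adj}; 2:spoush {Noun,Adj}; 3:klouspeep {Adj}; 4:draask {Adv}; 5:klouspeep {Adj}.
Rule 1 cannot be satisfied by any choice of tags from the lexicon.
So there is no consistent tagging.

NO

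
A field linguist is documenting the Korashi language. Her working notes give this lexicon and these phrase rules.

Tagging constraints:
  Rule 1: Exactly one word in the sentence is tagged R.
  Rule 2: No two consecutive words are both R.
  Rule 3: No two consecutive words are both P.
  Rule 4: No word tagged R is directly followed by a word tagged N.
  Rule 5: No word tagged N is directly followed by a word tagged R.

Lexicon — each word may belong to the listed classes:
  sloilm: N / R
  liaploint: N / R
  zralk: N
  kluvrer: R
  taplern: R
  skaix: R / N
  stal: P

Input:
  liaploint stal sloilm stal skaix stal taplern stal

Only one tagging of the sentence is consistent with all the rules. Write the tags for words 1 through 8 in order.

N P N P N P R P

Candidates per position — 1:liaploint {N,R}; 2:stal {P}; 3:sloilm {N,R}; 4:stal {P}; 5:skaix {R,N}; 6:stal {P}; 7:taplern {R}; 8:stal {P}.
At position 1, choosing R makes rule 1 impossible to satisfy; hence N.
At position 3, choosing R makes rule 1 impossible to satisfy; hence N.
At position 5, choosing R makes rule 1 impossible to satisfy; hence N.
The unique satisfying tagging is: N P N P N P R P.
Check: rule 1 ok; rule 2 ok; rule 3 ok; rule 4 ok; rule 5 ok.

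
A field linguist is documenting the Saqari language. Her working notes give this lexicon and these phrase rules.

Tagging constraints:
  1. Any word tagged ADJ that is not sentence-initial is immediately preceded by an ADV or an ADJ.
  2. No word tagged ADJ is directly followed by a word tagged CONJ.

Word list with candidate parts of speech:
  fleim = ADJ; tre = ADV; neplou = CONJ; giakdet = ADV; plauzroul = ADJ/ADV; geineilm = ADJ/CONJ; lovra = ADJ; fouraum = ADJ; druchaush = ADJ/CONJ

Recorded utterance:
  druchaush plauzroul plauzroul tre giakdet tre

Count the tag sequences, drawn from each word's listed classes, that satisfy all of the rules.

Candidates per position — 1:druchaush {ADJ,CONJ}; 2:plauzroul {ADJ,ADV}; 3:plauzroul {ADJ,ADV}; 4:tre {ADV}; 5:giakdet {ADV}; 6:tre {ADV}.
There are 8 candidate sequences in total.
Checking each against the rules leaves 6 sequences.
Count = 6.

6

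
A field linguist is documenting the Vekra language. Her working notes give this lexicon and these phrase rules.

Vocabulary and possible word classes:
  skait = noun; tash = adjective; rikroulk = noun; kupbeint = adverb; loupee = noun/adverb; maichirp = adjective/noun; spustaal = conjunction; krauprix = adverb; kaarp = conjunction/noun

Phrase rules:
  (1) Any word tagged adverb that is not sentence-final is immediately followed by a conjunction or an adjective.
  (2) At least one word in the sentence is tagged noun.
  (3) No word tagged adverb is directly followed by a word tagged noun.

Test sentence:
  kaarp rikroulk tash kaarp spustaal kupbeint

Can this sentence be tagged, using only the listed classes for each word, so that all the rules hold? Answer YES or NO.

Candidates per position — 1:kaarp {conjunction,noun}; 2:rikroulk {noun}; 3:tash {adjective}; 4:kaarp {conjunction,noun}; 5:spustaal {conjunction}; 6:kupbeint {adverb}.
One satisfying assignment: noun noun adjective conjunction conjunction adverb.
Rule-by-rule: rule 1 ✓; rule 2 ✓; rule 3 ✓.

YES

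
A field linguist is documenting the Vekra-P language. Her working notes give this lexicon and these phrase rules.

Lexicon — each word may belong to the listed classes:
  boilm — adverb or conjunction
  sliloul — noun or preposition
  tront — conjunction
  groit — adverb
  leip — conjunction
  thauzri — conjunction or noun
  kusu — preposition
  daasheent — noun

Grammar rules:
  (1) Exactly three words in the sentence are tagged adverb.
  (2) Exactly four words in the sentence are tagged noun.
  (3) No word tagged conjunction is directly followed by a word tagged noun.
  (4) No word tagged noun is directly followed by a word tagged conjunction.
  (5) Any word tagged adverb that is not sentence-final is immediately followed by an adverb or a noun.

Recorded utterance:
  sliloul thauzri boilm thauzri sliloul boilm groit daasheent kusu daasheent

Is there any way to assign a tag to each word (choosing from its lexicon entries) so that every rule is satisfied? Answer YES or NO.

Candidates per position — 1:sliloul {noun,preposition}; 2:thauzri {conjunction,noun}; 3:boilm {adverb,conjunction}; 4:thauzri {conjunction,noun}; 5:sliloul {noun,preposition}; 6:boilm {adverb,conjunction}; 7:groit {adverb}; 8:daasheent {noun}; 9:kusu {preposition}; 10:daasheent {noun}.
One satisfying assignment: preposition conjunction adverb noun noun adverb adverb noun preposition noun.
Verifying each rule — rule 1 holds; rule 2 holds; rule 3 holds; rule 4 holds; rule 5 holds.

YES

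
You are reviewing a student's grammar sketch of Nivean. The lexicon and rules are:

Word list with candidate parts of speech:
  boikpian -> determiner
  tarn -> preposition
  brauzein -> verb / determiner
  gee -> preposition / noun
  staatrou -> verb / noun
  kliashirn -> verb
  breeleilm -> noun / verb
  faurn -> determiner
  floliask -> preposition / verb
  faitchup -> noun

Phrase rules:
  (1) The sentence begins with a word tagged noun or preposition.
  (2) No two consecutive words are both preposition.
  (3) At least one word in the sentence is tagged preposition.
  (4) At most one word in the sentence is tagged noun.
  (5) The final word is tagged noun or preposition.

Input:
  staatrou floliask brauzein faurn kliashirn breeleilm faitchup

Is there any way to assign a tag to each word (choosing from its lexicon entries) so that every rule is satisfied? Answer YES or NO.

Candidates per position — 1:staatrou {verb,noun}; 2:floliask {preposition,verb}; 3:brauzein {verb,determiner}; 4:faurn {determiner}; 5:kliashirn {verb}; 6:breeleilm {noun,verb}; 7:faitchup {noun}.
Every candidate sequence violates at least one rule; no consistent tagging exists.

NO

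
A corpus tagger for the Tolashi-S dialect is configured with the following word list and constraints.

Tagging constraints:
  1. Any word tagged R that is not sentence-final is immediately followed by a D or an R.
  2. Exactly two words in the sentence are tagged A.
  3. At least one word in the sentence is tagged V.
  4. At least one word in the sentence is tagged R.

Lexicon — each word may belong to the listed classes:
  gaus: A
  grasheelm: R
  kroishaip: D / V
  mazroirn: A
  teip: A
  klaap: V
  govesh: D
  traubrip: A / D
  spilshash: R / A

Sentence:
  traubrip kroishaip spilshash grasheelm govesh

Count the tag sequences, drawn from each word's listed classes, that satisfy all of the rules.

1

Candidates per position — 1:traubrip {A,D}; 2:kroishaip {D,V}; 3:spilshash {R,A}; 4:grasheelm {R}; 5:govesh {D}.
There are 8 candidate sequences in total.
The sequences that satisfy every rule: A V A R D.
Count = 1.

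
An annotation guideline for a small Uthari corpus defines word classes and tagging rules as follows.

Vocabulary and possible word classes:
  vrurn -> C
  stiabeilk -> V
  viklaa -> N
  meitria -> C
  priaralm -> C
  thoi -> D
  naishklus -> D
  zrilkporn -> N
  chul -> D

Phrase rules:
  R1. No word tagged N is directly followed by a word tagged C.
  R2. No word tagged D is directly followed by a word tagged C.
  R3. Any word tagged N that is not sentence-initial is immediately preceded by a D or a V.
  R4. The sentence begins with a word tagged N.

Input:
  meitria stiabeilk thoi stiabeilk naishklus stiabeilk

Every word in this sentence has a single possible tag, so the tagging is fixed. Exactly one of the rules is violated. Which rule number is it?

4

Fixed tagging: C V D V D V.
Applying the rules: R1 holds, R2 holds, R3 holds, R4 violated.
Only rule 4 fails.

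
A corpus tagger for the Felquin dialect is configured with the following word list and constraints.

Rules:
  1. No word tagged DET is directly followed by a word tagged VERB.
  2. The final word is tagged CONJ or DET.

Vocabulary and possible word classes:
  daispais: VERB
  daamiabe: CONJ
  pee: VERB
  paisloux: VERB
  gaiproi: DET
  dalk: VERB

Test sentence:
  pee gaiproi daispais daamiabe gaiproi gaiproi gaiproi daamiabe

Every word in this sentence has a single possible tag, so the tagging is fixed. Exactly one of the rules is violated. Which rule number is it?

Fixed tagging: VERB DET VERB CONJ DET DET DET CONJ.
Checking each rule: R1 violated, R2 holds.
Only rule 1 fails.

1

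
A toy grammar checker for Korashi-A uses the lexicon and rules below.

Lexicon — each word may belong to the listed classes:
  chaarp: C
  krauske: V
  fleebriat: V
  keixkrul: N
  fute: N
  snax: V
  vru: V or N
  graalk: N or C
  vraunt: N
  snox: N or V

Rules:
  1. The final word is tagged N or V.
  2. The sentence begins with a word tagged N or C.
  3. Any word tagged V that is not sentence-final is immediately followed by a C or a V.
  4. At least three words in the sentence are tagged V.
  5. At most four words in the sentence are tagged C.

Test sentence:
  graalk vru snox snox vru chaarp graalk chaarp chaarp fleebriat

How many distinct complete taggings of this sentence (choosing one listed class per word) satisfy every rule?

9

Candidates per position — 1:graalk {N,C}; 2:vru {V,N}; 3:snox {N,V}; 4:snox {N,V}; 5:vru {V,N}; 6:chaarp {C}; 7:graalk {N,C}; 8:chaarp {C}; 9:chaarp {C}; 10:fleebriat {V}.
There are 64 candidate sequences in total.
Checking each against the rules leaves 9 sequences.
Count = 9.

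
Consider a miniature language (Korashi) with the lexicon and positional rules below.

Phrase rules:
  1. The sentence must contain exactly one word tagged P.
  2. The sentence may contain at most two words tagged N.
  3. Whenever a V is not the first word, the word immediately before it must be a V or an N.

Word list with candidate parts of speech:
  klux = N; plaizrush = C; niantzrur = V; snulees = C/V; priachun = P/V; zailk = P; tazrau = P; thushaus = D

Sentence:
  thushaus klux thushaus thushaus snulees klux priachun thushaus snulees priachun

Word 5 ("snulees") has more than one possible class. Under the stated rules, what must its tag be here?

Candidates per position — 1:thushaus {D}; 2:klux {N}; 3:thushaus {D}; 4:thushaus {D}; 5:snulees {C,V}; 6:klux {N}; 7:priachun {P,V}; 8:thushaus {D}; 9:snulees {C,V}; 10:priachun {P,V}.
If word 5 were V, no tagging could satisfy rule 3; so word 5 is C.
If word 9 were V, no tagging could satisfy rule 3; so word 9 is C.
If word 10 were V, no tagging could satisfy rule 3; so word 10 is P.
If word 7 were P, no tagging could satisfy rule 1; so word 7 is V.
The unique satisfying tagging is: D N D D C N V D C P.
Checking: rule 1 ✓; rule 2 ✓; rule 3 ✓.

C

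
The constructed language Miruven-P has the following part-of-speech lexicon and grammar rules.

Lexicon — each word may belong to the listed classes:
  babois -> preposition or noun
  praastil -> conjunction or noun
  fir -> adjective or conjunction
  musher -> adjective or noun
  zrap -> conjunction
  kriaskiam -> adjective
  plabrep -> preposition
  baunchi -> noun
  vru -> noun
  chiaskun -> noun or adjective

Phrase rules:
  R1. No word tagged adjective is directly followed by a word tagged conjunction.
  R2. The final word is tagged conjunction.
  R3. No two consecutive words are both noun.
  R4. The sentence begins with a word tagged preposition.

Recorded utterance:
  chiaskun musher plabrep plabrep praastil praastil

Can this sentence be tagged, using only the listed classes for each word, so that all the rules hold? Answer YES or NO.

NO

Candidates per position — 1:chiaskun {noun,adjective}; 2:musher {adjective,noun}; 3:plabrep {preposition}; 4:plabrep {preposition}; 5:praastil {conjunction,noun}; 6:praastil {conjunction,noun}.
Rule 4 cannot be satisfied by any choice of tags from the lexicon.
So there is no consistent tagging.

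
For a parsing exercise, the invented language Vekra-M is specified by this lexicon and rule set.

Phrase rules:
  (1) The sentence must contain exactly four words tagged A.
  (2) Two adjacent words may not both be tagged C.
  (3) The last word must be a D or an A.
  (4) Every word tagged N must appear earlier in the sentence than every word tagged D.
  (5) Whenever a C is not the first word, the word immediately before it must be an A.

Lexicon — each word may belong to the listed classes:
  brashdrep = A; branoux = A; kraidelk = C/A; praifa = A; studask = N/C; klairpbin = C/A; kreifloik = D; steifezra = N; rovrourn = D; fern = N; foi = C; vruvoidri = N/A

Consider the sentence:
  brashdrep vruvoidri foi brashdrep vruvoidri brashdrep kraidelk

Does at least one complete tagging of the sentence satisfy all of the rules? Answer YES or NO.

NO

Candidates per position — 1:brashdrep {A}; 2:vruvoidri {N,A}; 3:foi {C}; 4:brashdrep {A}; 5:vruvoidri {N,A}; 6:brashdrep {A}; 7:kraidelk {C,A}.
Every candidate sequence violates at least one rule; no consistent tagging exists.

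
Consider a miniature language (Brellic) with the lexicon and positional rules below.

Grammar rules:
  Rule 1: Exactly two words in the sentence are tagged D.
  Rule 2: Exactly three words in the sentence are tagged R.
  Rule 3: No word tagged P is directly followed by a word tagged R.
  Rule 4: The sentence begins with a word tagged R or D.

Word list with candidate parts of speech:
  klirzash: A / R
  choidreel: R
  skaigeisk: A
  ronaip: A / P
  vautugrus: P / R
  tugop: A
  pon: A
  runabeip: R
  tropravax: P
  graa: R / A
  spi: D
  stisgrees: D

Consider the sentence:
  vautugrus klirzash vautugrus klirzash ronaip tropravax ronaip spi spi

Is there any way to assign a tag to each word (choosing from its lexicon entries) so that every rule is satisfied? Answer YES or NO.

YES

Candidates per position — 1:vautugrus {P,R}; 2:klirzash {A,R}; 3:vautugrus {P,R}; 4:klirzash {A,R}; 5:ronaip {A,P}; 6:tropravax {P}; 7:ronaip {A,P}; 8:spi {D}; 9:spi {D}.
One satisfying assignment: R R R A A P A D D.
Rule-by-rule: rule 1 ✓; rule 2 ✓; rule 3 ✓; rule 4 ✓.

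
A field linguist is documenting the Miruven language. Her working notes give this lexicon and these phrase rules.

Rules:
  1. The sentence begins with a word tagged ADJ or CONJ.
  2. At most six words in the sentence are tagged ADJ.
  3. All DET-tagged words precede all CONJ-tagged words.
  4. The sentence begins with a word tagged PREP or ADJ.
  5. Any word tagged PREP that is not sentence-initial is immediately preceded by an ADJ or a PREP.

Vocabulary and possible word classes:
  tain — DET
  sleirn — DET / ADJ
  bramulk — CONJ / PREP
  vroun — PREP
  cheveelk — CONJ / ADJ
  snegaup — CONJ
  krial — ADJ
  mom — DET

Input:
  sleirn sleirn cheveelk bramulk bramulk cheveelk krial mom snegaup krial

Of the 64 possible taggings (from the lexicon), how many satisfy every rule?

Candidates per position — 1:sleirn {DET,ADJ}; 2:sleirn {DET,ADJ}; 3:cheveelk {CONJ,ADJ}; 4:bramulk {CONJ,PREP}; 5:bramulk {CONJ,PREP}; 6:cheveelk {CONJ,ADJ}; 7:krial {ADJ}; 8:mom {DET}; 9:snegaup {CONJ}; 10:krial {ADJ}.
There are 64 candidate sequences in total.
The sequences that satisfy every rule: ADJ DET ADJ PREP PREP ADJ ADJ DET CONJ ADJ; ADJ ADJ ADJ PREP PREP ADJ ADJ DET CONJ ADJ.
Count = 2.

2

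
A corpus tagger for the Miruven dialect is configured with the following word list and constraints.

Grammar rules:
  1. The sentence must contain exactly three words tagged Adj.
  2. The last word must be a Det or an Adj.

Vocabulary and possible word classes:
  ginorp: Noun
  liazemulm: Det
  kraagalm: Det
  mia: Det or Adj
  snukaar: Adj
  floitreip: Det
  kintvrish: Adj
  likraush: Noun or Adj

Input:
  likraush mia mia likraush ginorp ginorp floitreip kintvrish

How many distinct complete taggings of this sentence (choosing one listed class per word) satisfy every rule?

6

Candidates per position — 1:likraush {Noun,Adj}; 2:mia {Det,Adj}; 3:mia {Det,Adj}; 4:likraush {Noun,Adj}; 5:ginorp {Noun}; 6:ginorp {Noun}; 7:floitreip {Det}; 8:kintvrish {Adj}.
There are 16 candidate sequences in total.
Checking each against the rules leaves 6 sequences.
Count = 6.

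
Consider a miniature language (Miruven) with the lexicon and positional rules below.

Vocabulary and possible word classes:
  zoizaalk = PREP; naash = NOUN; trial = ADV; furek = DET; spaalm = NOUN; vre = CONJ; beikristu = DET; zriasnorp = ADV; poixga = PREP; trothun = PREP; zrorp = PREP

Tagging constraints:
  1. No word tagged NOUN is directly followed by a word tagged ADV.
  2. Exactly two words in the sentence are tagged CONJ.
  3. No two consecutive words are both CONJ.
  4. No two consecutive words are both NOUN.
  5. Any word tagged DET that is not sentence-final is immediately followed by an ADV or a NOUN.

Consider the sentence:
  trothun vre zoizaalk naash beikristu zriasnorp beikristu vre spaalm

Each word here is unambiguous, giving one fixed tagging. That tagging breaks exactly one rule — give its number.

5

Fixed tagging: PREP CONJ PREP NOUN DET ADV DET CONJ NOUN.
Rule check: R1 pass, R2 pass, R3 pass, R4 pass, R5 fail.
Only rule 5 fails.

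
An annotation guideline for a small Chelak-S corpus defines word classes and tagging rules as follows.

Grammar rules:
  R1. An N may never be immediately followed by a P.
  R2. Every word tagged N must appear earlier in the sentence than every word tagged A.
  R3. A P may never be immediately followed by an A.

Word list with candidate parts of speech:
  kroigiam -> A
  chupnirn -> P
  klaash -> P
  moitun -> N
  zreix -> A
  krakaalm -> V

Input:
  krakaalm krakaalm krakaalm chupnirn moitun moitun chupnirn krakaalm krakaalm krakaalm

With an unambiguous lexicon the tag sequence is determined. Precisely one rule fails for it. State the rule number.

Fixed tagging: V V V P N N P V V V.
Applying the rules: R1 violated, R2 holds, R3 holds.
Only rule 1 fails.

1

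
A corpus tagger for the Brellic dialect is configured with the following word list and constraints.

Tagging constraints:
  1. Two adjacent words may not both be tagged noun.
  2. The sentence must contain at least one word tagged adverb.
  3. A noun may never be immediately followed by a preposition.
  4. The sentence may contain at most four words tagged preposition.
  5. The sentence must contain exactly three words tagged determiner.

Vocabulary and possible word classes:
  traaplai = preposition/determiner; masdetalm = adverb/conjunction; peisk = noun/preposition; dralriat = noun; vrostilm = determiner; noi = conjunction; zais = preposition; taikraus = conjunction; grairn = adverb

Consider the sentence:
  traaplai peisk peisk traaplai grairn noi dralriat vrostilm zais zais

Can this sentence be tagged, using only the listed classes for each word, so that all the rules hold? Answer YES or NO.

Candidates per position — 1:traaplai {preposition,determiner}; 2:peisk {noun,preposition}; 3:peisk {noun,preposition}; 4:traaplai {preposition,determiner}; 5:grairn {adverb}; 6:noi {conjunction}; 7:dralriat {noun}; 8:vrostilm {determiner}; 9:zais {preposition}; 10:zais {preposition}.
One satisfying assignment: determiner preposition noun determiner adverb conjunction noun determiner preposition preposition.
Verifying each rule — rule 1 satisfied; rule 2 satisfied; rule 3 satisfied; rule 4 satisfied; rule 5 satisfied.

YES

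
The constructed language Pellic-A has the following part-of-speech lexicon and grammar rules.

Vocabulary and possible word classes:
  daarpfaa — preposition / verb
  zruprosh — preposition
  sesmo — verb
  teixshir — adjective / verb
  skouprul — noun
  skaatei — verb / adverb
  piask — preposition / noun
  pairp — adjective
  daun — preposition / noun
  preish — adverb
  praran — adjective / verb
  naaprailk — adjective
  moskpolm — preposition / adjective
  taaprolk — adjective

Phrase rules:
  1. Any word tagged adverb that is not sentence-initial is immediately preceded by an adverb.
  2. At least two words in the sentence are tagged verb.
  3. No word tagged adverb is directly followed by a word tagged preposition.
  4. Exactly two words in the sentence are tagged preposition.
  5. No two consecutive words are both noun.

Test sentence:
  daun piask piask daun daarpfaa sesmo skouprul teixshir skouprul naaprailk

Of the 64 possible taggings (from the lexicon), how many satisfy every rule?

6

Candidates per position — 1:daun {preposition,noun}; 2:piask {preposition,noun}; 3:piask {preposition,noun}; 4:daun {preposition,noun}; 5:daarpfaa {preposition,verb}; 6:sesmo {verb}; 7:skouprul {noun}; 8:teixshir {adjective,verb}; 9:skouprul {noun}; 10:naaprailk {adjective}.
There are 64 candidate sequences in total.
Checking each against the rules leaves 6 sequences.
Count = 6.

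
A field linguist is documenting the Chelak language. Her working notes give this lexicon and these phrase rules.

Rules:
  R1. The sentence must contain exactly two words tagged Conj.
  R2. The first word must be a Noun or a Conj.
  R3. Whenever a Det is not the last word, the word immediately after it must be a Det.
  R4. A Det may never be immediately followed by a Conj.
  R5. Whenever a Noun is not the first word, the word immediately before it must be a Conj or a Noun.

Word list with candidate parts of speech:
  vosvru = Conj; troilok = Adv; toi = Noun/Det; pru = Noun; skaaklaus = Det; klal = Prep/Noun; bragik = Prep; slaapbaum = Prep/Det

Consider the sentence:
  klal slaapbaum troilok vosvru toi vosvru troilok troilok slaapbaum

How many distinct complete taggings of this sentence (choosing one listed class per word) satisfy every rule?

2

Candidates per position — 1:klal {Prep,Noun}; 2:slaapbaum {Prep,Det}; 3:troilok {Adv}; 4:vosvru {Conj}; 5:toi {Noun,Det}; 6:vosvru {Conj}; 7:troilok {Adv}; 8:troilok {Adv}; 9:slaapbaum {Prep,Det}.
There are 16 candidate sequences in total.
The sequences that satisfy every rule: Noun Prep Adv Conj Noun Conj Adv Adv Prep; Noun Prep Adv Conj Noun Conj Adv Adv Det.
Count = 2.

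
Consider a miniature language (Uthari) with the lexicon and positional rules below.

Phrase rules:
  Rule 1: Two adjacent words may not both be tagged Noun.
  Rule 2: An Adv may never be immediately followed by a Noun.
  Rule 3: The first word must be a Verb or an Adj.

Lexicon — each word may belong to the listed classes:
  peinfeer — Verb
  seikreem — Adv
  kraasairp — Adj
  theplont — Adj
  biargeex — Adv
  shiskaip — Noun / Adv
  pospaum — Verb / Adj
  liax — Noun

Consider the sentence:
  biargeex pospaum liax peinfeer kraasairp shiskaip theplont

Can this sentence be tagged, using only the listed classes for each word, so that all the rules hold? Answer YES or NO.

Candidates per position — 1:biargeex {Adv}; 2:pospaum {Verb,Adj}; 3:liax {Noun}; 4:peinfeer {Verb}; 5:kraasairp {Adj}; 6:shiskaip {Noun,Adv}; 7:theplont {Adj}.
Rule 3 cannot be satisfied by any choice of tags from the lexicon.
So there is no consistent tagging.

NO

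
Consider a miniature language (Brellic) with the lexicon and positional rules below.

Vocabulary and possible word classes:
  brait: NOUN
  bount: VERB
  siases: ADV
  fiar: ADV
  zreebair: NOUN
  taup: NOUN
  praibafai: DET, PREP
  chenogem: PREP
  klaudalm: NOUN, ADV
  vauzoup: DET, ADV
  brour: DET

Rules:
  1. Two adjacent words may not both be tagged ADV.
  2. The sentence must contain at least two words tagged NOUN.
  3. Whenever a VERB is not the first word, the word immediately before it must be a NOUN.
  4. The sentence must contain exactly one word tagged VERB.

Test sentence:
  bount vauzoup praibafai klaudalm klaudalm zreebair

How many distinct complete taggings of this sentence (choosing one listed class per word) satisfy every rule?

Candidates per position — 1:bount {VERB}; 2:vauzoup {DET,ADV}; 3:praibafai {DET,PREP}; 4:klaudalm {NOUN,ADV}; 5:klaudalm {NOUN,ADV}; 6:zreebair {NOUN}.
There are 16 candidate sequences in total.
Checking each against the rules leaves 12 sequences.
Count = 12.

12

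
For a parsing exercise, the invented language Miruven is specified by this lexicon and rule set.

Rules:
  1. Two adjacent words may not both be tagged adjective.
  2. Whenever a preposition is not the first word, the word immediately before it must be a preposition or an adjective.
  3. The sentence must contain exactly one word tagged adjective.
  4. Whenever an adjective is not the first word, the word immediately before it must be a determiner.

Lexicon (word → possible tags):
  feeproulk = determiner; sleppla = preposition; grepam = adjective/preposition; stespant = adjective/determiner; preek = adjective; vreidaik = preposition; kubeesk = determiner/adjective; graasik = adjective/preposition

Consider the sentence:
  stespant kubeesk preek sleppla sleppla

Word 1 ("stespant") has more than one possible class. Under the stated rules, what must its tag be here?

Candidates per position — 1:stespant {adjective,determiner}; 2:kubeesk {determiner,adjective}; 3:preek {adjective}; 4:sleppla {preposition}; 5:sleppla {preposition}.
If word 1 were adjective, no tagging could satisfy rule 3; so word 1 is determiner.
If word 2 were adjective, no tagging could satisfy rule 1; so word 2 is determiner.
That leaves exactly one tagging: determiner determiner adjective preposition preposition.
Check: rule 1 ok; rule 2 ok; rule 3 ok; rule 4 ok.

determiner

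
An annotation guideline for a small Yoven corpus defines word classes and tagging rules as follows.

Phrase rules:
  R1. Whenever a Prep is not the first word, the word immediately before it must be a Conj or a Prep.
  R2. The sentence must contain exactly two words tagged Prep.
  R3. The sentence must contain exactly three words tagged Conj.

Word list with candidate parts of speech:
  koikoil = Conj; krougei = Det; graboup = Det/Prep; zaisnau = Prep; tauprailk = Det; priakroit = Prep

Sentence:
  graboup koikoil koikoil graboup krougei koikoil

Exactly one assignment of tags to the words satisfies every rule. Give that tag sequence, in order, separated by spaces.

Candidates per position — 1:graboup {Det,Prep}; 2:koikoil {Conj}; 3:koikoil {Conj}; 4:graboup {Det,Prep}; 5:krougei {Det}; 6:koikoil {Conj}.
Position 1: tagging it Det would leave rule 2 unsatisfiable, so it must be Prep.
Position 4: tagging it Det would leave rule 2 unsatisfiable, so it must be Prep.
That leaves exactly one tagging: Prep Conj Conj Prep Det Conj.
Check: rule 1 satisfied; rule 2 satisfied; rule 3 satisfied.

Prep Conj Conj Prep Det Conj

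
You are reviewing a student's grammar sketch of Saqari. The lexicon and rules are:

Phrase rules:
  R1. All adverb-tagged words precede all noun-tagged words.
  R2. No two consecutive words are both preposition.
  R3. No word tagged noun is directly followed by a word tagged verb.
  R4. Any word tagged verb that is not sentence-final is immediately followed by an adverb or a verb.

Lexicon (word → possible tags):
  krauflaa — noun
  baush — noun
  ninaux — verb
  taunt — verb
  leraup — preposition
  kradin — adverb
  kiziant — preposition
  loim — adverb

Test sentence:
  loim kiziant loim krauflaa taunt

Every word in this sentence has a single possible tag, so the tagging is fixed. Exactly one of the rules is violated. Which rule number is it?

3

Fixed tagging: adverb preposition adverb noun verb.
Rule check: R1 ✓, R2 ✓, R3 ✗, R4 ✓.
Only rule 3 fails.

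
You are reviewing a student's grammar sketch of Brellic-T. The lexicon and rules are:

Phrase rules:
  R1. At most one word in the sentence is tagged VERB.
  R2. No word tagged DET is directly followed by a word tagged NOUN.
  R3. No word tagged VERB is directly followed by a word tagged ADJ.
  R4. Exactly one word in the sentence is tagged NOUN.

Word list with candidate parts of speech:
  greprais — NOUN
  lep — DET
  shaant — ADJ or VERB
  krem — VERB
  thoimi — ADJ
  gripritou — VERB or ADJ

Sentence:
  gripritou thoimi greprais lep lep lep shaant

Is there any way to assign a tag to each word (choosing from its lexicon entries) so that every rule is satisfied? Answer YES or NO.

YES

Candidates per position — 1:gripritou {VERB,ADJ}; 2:thoimi {ADJ}; 3:greprais {NOUN}; 4:lep {DET}; 5:lep {DET}; 6:lep {DET}; 7:shaant {ADJ,VERB}.
One satisfying assignment: ADJ ADJ NOUN DET DET DET ADJ.
Check: rule 1 ok; rule 2 ok; rule 3 ok; rule 4 ok.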